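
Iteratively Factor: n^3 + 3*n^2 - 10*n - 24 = (n + 4)*(n^2 - n - 6) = (n - 3)*(n + 4)*(n + 2)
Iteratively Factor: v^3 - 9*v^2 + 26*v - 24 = (v - 3)*(v^2 - 6*v + 8) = (v - 3)*(v - 2)*(v - 4)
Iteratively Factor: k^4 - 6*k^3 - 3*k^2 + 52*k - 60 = (k - 2)*(k^3 - 4*k^2 - 11*k + 30) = (k - 2)*(k + 3)*(k^2 - 7*k + 10) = (k - 5)*(k - 2)*(k + 3)*(k - 2)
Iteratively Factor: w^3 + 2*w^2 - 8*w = (w)*(w^2 + 2*w - 8) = w*(w - 2)*(w + 4)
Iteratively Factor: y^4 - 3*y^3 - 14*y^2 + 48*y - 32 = (y - 1)*(y^3 - 2*y^2 - 16*y + 32) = (y - 4)*(y - 1)*(y^2 + 2*y - 8) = (y - 4)*(y - 2)*(y - 1)*(y + 4)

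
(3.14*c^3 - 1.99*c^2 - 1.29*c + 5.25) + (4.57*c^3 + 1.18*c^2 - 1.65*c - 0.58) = 7.71*c^3 - 0.81*c^2 - 2.94*c + 4.67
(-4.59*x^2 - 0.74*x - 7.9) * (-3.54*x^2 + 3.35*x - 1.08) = 16.2486*x^4 - 12.7569*x^3 + 30.4442*x^2 - 25.6658*x + 8.532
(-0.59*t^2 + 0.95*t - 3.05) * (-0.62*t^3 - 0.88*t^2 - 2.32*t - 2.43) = 0.3658*t^5 - 0.0698*t^4 + 2.4238*t^3 + 1.9137*t^2 + 4.7675*t + 7.4115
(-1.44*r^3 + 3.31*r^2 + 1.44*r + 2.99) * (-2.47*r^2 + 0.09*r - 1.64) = 3.5568*r^5 - 8.3053*r^4 - 0.8973*r^3 - 12.6841*r^2 - 2.0925*r - 4.9036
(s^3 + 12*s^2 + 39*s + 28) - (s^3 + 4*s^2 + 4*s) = 8*s^2 + 35*s + 28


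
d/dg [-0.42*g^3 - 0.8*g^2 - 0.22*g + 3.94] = -1.26*g^2 - 1.6*g - 0.22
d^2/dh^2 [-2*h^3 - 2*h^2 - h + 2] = -12*h - 4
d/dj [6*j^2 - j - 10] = 12*j - 1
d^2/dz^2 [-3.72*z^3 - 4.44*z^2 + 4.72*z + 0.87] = -22.32*z - 8.88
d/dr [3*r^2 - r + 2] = 6*r - 1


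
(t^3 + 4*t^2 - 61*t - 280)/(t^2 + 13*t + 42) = (t^2 - 3*t - 40)/(t + 6)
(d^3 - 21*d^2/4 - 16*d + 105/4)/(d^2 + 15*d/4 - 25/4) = (d^2 - 4*d - 21)/(d + 5)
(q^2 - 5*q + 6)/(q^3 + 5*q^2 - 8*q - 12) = (q - 3)/(q^2 + 7*q + 6)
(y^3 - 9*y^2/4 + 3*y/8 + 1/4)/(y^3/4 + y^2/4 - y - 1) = (4*y^2 - y - 1/2)/(y^2 + 3*y + 2)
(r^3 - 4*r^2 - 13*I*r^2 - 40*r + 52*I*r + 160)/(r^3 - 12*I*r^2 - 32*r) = (r^2 - r*(4 + 5*I) + 20*I)/(r*(r - 4*I))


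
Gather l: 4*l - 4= 4*l - 4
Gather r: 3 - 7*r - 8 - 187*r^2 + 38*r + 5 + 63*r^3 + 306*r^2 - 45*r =63*r^3 + 119*r^2 - 14*r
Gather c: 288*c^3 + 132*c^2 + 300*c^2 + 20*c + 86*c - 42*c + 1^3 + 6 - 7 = 288*c^3 + 432*c^2 + 64*c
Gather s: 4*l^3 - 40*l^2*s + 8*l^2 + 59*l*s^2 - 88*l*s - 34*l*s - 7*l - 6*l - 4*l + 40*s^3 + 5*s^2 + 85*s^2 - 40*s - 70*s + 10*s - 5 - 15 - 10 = 4*l^3 + 8*l^2 - 17*l + 40*s^3 + s^2*(59*l + 90) + s*(-40*l^2 - 122*l - 100) - 30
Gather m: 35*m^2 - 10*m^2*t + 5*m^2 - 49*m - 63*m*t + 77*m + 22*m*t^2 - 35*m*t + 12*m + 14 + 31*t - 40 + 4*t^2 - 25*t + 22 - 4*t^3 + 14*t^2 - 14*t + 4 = m^2*(40 - 10*t) + m*(22*t^2 - 98*t + 40) - 4*t^3 + 18*t^2 - 8*t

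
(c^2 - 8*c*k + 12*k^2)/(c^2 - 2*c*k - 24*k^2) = (c - 2*k)/(c + 4*k)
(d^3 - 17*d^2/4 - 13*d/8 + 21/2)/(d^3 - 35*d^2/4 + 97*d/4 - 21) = (d + 3/2)/(d - 3)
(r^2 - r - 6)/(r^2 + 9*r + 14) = (r - 3)/(r + 7)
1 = 1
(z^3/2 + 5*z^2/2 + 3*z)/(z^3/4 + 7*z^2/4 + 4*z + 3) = 2*z/(z + 2)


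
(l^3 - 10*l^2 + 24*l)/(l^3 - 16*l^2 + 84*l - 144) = l/(l - 6)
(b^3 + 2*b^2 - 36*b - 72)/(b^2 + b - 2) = (b^2 - 36)/(b - 1)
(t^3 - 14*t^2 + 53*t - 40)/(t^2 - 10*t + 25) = (t^2 - 9*t + 8)/(t - 5)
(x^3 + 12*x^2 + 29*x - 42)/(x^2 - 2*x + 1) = (x^2 + 13*x + 42)/(x - 1)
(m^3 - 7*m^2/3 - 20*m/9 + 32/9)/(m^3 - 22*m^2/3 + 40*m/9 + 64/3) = (m - 1)/(m - 6)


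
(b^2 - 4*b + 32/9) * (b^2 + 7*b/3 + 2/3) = b^4 - 5*b^3/3 - 46*b^2/9 + 152*b/27 + 64/27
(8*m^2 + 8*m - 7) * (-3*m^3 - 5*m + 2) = -24*m^5 - 24*m^4 - 19*m^3 - 24*m^2 + 51*m - 14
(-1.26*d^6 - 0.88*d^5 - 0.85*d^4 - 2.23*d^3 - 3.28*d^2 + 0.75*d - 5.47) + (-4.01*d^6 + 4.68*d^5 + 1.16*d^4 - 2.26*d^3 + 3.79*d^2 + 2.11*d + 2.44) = -5.27*d^6 + 3.8*d^5 + 0.31*d^4 - 4.49*d^3 + 0.51*d^2 + 2.86*d - 3.03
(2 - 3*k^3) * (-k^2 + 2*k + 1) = 3*k^5 - 6*k^4 - 3*k^3 - 2*k^2 + 4*k + 2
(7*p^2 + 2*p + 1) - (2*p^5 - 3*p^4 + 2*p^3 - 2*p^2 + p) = -2*p^5 + 3*p^4 - 2*p^3 + 9*p^2 + p + 1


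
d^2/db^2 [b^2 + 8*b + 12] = 2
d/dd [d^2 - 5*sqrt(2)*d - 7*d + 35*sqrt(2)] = 2*d - 5*sqrt(2) - 7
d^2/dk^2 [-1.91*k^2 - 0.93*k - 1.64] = -3.82000000000000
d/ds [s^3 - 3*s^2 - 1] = 3*s*(s - 2)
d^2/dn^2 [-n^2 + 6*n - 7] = -2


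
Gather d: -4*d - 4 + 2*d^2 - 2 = 2*d^2 - 4*d - 6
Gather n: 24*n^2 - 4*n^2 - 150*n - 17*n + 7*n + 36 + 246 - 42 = 20*n^2 - 160*n + 240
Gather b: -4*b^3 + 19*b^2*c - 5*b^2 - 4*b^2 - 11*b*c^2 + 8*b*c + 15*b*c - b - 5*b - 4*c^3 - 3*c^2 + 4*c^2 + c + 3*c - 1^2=-4*b^3 + b^2*(19*c - 9) + b*(-11*c^2 + 23*c - 6) - 4*c^3 + c^2 + 4*c - 1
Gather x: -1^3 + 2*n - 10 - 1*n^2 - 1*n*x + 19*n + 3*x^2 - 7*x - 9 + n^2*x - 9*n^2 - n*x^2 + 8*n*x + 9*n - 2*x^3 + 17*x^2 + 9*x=-10*n^2 + 30*n - 2*x^3 + x^2*(20 - n) + x*(n^2 + 7*n + 2) - 20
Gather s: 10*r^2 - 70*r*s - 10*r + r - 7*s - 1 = 10*r^2 - 9*r + s*(-70*r - 7) - 1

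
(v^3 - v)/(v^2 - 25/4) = 4*v*(v^2 - 1)/(4*v^2 - 25)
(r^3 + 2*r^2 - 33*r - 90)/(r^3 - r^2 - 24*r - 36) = (r + 5)/(r + 2)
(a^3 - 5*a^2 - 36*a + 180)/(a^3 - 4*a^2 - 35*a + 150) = (a - 6)/(a - 5)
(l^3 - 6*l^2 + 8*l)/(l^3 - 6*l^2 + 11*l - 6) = l*(l - 4)/(l^2 - 4*l + 3)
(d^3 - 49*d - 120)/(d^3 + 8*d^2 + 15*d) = (d - 8)/d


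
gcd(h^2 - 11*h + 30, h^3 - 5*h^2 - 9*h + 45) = h - 5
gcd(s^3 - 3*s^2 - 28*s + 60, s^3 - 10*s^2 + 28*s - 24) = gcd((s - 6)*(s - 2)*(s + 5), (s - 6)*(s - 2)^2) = s^2 - 8*s + 12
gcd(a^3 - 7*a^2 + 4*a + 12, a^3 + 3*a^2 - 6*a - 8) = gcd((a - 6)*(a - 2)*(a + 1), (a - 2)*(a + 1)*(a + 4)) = a^2 - a - 2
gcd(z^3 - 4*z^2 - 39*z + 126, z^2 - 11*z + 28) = z - 7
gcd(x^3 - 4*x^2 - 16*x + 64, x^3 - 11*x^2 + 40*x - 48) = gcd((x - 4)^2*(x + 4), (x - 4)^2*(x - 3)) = x^2 - 8*x + 16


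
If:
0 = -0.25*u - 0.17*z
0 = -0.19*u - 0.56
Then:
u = -2.95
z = 4.33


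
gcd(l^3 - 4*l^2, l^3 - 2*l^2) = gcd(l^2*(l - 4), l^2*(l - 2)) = l^2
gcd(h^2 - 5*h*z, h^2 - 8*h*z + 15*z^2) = -h + 5*z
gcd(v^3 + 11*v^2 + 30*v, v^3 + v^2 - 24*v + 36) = v + 6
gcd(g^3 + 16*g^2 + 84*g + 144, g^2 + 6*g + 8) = g + 4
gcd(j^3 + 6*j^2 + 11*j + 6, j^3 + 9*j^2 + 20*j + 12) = j^2 + 3*j + 2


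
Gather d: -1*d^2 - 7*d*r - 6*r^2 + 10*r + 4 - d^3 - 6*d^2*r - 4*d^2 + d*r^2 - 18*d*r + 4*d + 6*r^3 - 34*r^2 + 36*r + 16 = -d^3 + d^2*(-6*r - 5) + d*(r^2 - 25*r + 4) + 6*r^3 - 40*r^2 + 46*r + 20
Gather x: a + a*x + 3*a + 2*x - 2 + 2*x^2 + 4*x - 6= 4*a + 2*x^2 + x*(a + 6) - 8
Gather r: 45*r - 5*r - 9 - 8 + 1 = 40*r - 16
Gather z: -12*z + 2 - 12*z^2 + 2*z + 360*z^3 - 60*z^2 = 360*z^3 - 72*z^2 - 10*z + 2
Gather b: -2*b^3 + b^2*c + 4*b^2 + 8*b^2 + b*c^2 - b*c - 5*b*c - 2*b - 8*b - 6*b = -2*b^3 + b^2*(c + 12) + b*(c^2 - 6*c - 16)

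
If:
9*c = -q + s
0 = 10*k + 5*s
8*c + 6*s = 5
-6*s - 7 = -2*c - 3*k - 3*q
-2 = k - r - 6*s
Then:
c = -43/76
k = -181/228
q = 1523/228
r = -1897/228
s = 181/114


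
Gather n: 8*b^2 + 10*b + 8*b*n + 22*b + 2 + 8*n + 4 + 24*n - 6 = 8*b^2 + 32*b + n*(8*b + 32)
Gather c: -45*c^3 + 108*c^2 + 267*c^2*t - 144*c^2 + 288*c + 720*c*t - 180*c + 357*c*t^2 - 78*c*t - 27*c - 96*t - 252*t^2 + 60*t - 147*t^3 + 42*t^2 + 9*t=-45*c^3 + c^2*(267*t - 36) + c*(357*t^2 + 642*t + 81) - 147*t^3 - 210*t^2 - 27*t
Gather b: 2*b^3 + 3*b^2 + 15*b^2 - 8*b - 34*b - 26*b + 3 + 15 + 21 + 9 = 2*b^3 + 18*b^2 - 68*b + 48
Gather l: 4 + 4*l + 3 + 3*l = 7*l + 7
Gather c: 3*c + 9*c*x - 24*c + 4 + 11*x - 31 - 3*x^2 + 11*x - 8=c*(9*x - 21) - 3*x^2 + 22*x - 35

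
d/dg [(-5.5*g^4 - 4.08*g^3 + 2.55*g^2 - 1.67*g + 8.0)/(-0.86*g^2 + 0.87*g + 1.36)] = (9.46*g^5 - 10.8462*g^4 - 37.0192*g^3 - 15.8641*g^2 + 20.696*g - 9.2312)/(0.7396*g^4 - 1.4964*g^3 - 1.5823*g^2 + 2.3664*g + 1.8496)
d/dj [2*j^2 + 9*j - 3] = 4*j + 9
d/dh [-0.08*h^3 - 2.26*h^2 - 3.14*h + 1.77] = -0.24*h^2 - 4.52*h - 3.14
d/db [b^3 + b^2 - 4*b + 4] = 3*b^2 + 2*b - 4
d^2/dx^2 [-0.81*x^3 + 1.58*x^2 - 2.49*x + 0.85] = 3.16 - 4.86*x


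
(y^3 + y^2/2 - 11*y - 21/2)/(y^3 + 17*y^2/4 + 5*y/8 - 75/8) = 4*(2*y^2 - 5*y - 7)/(8*y^2 + 10*y - 25)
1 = 1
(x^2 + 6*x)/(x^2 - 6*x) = (x + 6)/(x - 6)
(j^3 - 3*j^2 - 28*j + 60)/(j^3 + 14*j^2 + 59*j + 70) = (j^2 - 8*j + 12)/(j^2 + 9*j + 14)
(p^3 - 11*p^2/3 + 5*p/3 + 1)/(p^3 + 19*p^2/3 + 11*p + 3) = (p^2 - 4*p + 3)/(p^2 + 6*p + 9)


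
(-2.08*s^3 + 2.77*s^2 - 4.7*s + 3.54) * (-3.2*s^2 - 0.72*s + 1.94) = 6.656*s^5 - 7.3664*s^4 + 9.0104*s^3 - 2.5702*s^2 - 11.6668*s + 6.8676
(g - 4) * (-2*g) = -2*g^2 + 8*g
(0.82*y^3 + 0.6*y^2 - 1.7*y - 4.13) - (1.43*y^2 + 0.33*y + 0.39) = 0.82*y^3 - 0.83*y^2 - 2.03*y - 4.52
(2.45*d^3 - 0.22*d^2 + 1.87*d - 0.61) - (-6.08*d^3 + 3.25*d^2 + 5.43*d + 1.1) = 8.53*d^3 - 3.47*d^2 - 3.56*d - 1.71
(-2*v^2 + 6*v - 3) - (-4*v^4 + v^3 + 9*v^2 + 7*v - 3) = 4*v^4 - v^3 - 11*v^2 - v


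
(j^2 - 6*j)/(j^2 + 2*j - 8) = j*(j - 6)/(j^2 + 2*j - 8)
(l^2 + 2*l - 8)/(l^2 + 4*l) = (l - 2)/l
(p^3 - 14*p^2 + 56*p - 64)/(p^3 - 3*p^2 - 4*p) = (p^2 - 10*p + 16)/(p*(p + 1))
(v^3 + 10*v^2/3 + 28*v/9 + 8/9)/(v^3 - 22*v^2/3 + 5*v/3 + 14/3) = (3*v^2 + 8*v + 4)/(3*(v^2 - 8*v + 7))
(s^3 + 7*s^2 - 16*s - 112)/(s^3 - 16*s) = (s + 7)/s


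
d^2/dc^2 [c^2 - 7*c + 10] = 2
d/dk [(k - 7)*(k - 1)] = 2*k - 8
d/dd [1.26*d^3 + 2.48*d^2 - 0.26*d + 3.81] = 3.78*d^2 + 4.96*d - 0.26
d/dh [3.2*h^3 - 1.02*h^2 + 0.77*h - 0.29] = 9.6*h^2 - 2.04*h + 0.77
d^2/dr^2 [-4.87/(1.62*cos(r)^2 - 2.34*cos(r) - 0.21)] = (-51.123312*(1 - cos(r)^2)^2 + 55.383588*cos(r)^3 - 58.854924*cos(r)^2 - 108.374058*cos(r) + 107.769204)/(-1.62*cos(r)^2 + 2.34*cos(r) + 0.21)^3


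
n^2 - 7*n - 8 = (n - 8)*(n + 1)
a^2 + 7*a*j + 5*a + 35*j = (a + 5)*(a + 7*j)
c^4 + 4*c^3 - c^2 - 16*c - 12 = (c - 2)*(c + 1)*(c + 2)*(c + 3)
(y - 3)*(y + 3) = y^2 - 9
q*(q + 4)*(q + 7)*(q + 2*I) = q^4 + 11*q^3 + 2*I*q^3 + 28*q^2 + 22*I*q^2 + 56*I*q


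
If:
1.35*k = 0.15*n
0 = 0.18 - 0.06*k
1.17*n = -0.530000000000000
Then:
No Solution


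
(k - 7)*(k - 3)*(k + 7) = k^3 - 3*k^2 - 49*k + 147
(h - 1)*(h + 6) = h^2 + 5*h - 6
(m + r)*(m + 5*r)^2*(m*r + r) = m^4*r + 11*m^3*r^2 + m^3*r + 35*m^2*r^3 + 11*m^2*r^2 + 25*m*r^4 + 35*m*r^3 + 25*r^4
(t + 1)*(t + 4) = t^2 + 5*t + 4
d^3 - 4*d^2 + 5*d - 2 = (d - 2)*(d - 1)^2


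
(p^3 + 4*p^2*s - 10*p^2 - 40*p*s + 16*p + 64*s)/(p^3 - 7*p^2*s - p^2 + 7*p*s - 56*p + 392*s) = (p^2 + 4*p*s - 2*p - 8*s)/(p^2 - 7*p*s + 7*p - 49*s)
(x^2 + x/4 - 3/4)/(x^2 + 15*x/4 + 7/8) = 2*(4*x^2 + x - 3)/(8*x^2 + 30*x + 7)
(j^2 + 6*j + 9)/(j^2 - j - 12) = (j + 3)/(j - 4)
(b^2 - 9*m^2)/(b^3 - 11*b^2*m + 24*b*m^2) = (b + 3*m)/(b*(b - 8*m))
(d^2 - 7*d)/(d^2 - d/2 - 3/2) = 2*d*(7 - d)/(-2*d^2 + d + 3)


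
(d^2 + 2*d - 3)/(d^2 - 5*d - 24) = (d - 1)/(d - 8)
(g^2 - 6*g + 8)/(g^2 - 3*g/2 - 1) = 2*(g - 4)/(2*g + 1)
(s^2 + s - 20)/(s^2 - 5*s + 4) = (s + 5)/(s - 1)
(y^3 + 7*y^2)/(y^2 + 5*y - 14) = y^2/(y - 2)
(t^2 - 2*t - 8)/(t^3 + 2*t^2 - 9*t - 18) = (t - 4)/(t^2 - 9)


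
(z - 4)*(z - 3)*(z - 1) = z^3 - 8*z^2 + 19*z - 12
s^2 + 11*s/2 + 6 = (s + 3/2)*(s + 4)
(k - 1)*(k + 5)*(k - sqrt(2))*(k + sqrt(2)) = k^4 + 4*k^3 - 7*k^2 - 8*k + 10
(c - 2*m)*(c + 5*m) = c^2 + 3*c*m - 10*m^2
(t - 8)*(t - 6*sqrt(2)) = t^2 - 6*sqrt(2)*t - 8*t + 48*sqrt(2)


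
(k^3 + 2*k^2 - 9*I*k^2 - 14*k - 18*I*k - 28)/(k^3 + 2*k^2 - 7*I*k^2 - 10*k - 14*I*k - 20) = (k - 7*I)/(k - 5*I)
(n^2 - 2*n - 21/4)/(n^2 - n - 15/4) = (2*n - 7)/(2*n - 5)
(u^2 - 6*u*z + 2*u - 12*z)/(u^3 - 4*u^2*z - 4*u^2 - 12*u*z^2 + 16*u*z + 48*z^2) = (u + 2)/(u^2 + 2*u*z - 4*u - 8*z)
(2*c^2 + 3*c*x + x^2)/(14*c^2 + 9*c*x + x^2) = (c + x)/(7*c + x)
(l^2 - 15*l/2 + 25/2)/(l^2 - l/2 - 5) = (l - 5)/(l + 2)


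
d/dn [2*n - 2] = 2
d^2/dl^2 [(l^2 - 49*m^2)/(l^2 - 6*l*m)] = 6*m*(2*l^3 - 49*l^2*m + 294*l*m^2 - 588*m^3)/(l^3*(l^3 - 18*l^2*m + 108*l*m^2 - 216*m^3))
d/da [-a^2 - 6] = -2*a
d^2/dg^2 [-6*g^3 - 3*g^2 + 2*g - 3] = -36*g - 6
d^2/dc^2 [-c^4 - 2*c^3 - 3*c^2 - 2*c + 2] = -12*c^2 - 12*c - 6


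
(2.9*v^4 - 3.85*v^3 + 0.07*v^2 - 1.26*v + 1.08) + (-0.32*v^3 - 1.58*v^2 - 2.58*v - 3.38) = 2.9*v^4 - 4.17*v^3 - 1.51*v^2 - 3.84*v - 2.3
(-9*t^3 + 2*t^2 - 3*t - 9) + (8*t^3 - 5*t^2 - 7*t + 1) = -t^3 - 3*t^2 - 10*t - 8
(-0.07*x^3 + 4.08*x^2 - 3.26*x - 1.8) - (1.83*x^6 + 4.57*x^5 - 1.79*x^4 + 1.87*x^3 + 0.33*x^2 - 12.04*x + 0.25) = -1.83*x^6 - 4.57*x^5 + 1.79*x^4 - 1.94*x^3 + 3.75*x^2 + 8.78*x - 2.05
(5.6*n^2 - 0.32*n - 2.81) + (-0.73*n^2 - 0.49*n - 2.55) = 4.87*n^2 - 0.81*n - 5.36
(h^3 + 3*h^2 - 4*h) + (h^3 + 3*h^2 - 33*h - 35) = 2*h^3 + 6*h^2 - 37*h - 35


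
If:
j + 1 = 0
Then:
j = -1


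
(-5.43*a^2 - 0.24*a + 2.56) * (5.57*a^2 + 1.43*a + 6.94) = -30.2451*a^4 - 9.1017*a^3 - 23.7682*a^2 + 1.9952*a + 17.7664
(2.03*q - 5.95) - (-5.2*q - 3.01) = 7.23*q - 2.94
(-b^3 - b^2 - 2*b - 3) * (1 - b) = b^4 + b^2 + b - 3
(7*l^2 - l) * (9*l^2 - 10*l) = 63*l^4 - 79*l^3 + 10*l^2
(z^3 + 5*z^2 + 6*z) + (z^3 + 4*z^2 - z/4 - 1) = 2*z^3 + 9*z^2 + 23*z/4 - 1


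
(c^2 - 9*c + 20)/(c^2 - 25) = (c - 4)/(c + 5)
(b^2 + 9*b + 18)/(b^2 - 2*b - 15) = (b + 6)/(b - 5)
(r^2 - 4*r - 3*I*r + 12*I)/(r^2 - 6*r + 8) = (r - 3*I)/(r - 2)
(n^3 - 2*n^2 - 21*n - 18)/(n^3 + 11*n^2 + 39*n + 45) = (n^2 - 5*n - 6)/(n^2 + 8*n + 15)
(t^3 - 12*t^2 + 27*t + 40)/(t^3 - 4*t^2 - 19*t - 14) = (t^2 - 13*t + 40)/(t^2 - 5*t - 14)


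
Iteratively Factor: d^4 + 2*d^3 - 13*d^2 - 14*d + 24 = (d + 2)*(d^3 - 13*d + 12) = (d + 2)*(d + 4)*(d^2 - 4*d + 3) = (d - 1)*(d + 2)*(d + 4)*(d - 3)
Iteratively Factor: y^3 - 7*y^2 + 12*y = (y)*(y^2 - 7*y + 12) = y*(y - 4)*(y - 3)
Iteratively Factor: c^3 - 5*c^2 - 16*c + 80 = (c + 4)*(c^2 - 9*c + 20) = (c - 4)*(c + 4)*(c - 5)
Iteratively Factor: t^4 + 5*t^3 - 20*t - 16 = (t + 4)*(t^3 + t^2 - 4*t - 4) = (t + 2)*(t + 4)*(t^2 - t - 2) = (t + 1)*(t + 2)*(t + 4)*(t - 2)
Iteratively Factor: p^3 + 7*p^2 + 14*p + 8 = (p + 1)*(p^2 + 6*p + 8) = (p + 1)*(p + 4)*(p + 2)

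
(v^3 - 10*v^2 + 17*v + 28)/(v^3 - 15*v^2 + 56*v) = (v^2 - 3*v - 4)/(v*(v - 8))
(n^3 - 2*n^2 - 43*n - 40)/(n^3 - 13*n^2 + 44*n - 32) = (n^2 + 6*n + 5)/(n^2 - 5*n + 4)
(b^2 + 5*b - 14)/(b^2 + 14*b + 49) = (b - 2)/(b + 7)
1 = 1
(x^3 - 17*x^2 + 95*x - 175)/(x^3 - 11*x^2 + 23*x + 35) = (x - 5)/(x + 1)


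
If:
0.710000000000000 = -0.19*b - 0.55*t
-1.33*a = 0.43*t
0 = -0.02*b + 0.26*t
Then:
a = 0.08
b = -3.06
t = -0.24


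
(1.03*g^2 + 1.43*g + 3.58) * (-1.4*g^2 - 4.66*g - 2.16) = -1.442*g^4 - 6.8018*g^3 - 13.9006*g^2 - 19.7716*g - 7.7328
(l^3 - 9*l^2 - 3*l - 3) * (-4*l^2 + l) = -4*l^5 + 37*l^4 + 3*l^3 + 9*l^2 - 3*l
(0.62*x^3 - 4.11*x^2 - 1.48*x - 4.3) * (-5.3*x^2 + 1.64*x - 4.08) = -3.286*x^5 + 22.7998*x^4 - 1.426*x^3 + 37.1316*x^2 - 1.0136*x + 17.544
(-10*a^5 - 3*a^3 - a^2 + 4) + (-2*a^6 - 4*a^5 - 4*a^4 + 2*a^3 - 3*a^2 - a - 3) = -2*a^6 - 14*a^5 - 4*a^4 - a^3 - 4*a^2 - a + 1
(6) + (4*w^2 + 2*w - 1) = 4*w^2 + 2*w + 5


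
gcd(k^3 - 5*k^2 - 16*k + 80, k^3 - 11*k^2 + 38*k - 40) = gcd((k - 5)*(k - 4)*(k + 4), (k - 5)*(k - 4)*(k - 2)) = k^2 - 9*k + 20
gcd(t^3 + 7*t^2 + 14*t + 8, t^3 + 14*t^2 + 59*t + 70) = t + 2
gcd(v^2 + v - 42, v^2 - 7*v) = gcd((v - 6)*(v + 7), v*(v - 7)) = 1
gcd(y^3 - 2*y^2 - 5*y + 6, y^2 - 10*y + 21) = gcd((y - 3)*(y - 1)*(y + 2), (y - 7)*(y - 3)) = y - 3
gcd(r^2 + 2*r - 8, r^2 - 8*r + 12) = r - 2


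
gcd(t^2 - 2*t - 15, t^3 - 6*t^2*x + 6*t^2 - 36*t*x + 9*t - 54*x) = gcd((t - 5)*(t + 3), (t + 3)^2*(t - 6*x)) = t + 3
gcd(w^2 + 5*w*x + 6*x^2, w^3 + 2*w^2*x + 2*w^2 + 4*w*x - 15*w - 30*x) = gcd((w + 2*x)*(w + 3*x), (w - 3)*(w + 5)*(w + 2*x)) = w + 2*x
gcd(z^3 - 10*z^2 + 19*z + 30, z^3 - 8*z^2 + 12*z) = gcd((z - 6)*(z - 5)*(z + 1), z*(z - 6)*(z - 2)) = z - 6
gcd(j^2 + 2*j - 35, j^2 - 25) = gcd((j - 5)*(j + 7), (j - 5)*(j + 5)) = j - 5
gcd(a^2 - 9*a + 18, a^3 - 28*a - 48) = a - 6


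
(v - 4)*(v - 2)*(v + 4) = v^3 - 2*v^2 - 16*v + 32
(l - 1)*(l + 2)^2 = l^3 + 3*l^2 - 4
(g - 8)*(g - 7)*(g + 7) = g^3 - 8*g^2 - 49*g + 392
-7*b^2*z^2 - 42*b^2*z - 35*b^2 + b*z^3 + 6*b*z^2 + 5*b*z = (-7*b + z)*(z + 5)*(b*z + b)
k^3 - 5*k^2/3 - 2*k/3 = k*(k - 2)*(k + 1/3)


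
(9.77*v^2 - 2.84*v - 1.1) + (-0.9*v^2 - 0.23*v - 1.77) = 8.87*v^2 - 3.07*v - 2.87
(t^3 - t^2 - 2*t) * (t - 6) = t^4 - 7*t^3 + 4*t^2 + 12*t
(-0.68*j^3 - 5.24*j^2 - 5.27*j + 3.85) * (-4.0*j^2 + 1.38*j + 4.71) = 2.72*j^5 + 20.0216*j^4 + 10.646*j^3 - 47.353*j^2 - 19.5087*j + 18.1335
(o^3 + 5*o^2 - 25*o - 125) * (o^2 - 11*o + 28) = o^5 - 6*o^4 - 52*o^3 + 290*o^2 + 675*o - 3500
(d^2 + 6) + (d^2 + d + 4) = 2*d^2 + d + 10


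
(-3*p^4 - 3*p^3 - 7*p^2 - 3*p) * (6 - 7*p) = 21*p^5 + 3*p^4 + 31*p^3 - 21*p^2 - 18*p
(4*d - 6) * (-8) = 48 - 32*d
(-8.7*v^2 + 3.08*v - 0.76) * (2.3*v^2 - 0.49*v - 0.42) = -20.01*v^4 + 11.347*v^3 + 0.396799999999999*v^2 - 0.9212*v + 0.3192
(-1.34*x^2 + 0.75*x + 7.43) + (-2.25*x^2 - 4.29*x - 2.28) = -3.59*x^2 - 3.54*x + 5.15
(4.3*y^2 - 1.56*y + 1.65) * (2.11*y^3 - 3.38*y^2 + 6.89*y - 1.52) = 9.073*y^5 - 17.8256*y^4 + 38.3813*y^3 - 22.8614*y^2 + 13.7397*y - 2.508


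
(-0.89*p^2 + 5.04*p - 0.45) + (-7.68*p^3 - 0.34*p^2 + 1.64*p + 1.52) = -7.68*p^3 - 1.23*p^2 + 6.68*p + 1.07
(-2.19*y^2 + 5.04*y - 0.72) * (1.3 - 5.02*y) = 10.9938*y^3 - 28.1478*y^2 + 10.1664*y - 0.936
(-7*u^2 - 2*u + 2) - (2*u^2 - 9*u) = -9*u^2 + 7*u + 2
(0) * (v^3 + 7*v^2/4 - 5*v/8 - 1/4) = 0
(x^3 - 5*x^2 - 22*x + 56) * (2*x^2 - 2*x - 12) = 2*x^5 - 12*x^4 - 46*x^3 + 216*x^2 + 152*x - 672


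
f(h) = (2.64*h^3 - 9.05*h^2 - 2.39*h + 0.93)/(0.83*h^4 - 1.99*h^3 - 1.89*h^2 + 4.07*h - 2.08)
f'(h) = (7.92*h^2 - 18.1*h - 2.39)/(0.83*h^4 - 1.99*h^3 - 1.89*h^2 + 4.07*h - 2.08) + (-3.32*h^3 + 5.97*h^2 + 3.78*h - 4.07)*(2.64*h^3 - 9.05*h^2 - 2.39*h + 0.93)/(0.83*h^4 - 1.99*h^3 - 1.89*h^2 + 4.07*h - 2.08)^2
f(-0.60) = 0.31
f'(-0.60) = -2.19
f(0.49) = 2.90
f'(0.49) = 17.59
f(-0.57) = 0.25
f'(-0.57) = -2.10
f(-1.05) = 1.87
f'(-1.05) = -5.82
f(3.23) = -0.84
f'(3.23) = 3.86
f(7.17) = 0.35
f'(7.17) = -0.03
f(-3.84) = -1.10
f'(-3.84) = -0.40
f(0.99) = 7.47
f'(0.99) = -4.49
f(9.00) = 0.30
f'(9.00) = -0.03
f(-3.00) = -1.61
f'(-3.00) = -0.93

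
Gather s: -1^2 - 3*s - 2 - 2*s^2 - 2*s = -2*s^2 - 5*s - 3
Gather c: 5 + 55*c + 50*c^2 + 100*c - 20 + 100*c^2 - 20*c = 150*c^2 + 135*c - 15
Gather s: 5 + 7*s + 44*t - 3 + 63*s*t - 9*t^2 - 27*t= s*(63*t + 7) - 9*t^2 + 17*t + 2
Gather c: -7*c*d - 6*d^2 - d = -7*c*d - 6*d^2 - d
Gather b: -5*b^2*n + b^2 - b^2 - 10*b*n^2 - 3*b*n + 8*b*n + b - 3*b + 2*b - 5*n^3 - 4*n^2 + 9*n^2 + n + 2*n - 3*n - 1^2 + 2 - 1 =-5*b^2*n + b*(-10*n^2 + 5*n) - 5*n^3 + 5*n^2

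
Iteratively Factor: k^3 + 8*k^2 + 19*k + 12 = (k + 3)*(k^2 + 5*k + 4) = (k + 3)*(k + 4)*(k + 1)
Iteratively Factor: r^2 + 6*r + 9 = (r + 3)*(r + 3)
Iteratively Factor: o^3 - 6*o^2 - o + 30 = (o + 2)*(o^2 - 8*o + 15) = (o - 3)*(o + 2)*(o - 5)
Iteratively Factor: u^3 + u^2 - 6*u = (u - 2)*(u^2 + 3*u) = u*(u - 2)*(u + 3)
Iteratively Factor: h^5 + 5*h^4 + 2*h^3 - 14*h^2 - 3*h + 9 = (h - 1)*(h^4 + 6*h^3 + 8*h^2 - 6*h - 9) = (h - 1)*(h + 3)*(h^3 + 3*h^2 - h - 3) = (h - 1)^2*(h + 3)*(h^2 + 4*h + 3) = (h - 1)^2*(h + 3)^2*(h + 1)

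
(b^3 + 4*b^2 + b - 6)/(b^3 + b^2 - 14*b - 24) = (b - 1)/(b - 4)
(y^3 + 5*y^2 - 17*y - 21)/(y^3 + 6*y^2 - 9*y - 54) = (y^2 + 8*y + 7)/(y^2 + 9*y + 18)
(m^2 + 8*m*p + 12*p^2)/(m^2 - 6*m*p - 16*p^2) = (-m - 6*p)/(-m + 8*p)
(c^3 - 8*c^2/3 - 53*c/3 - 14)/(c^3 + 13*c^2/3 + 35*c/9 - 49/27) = 9*(c^2 - 5*c - 6)/(9*c^2 + 18*c - 7)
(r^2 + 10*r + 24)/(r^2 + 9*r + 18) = (r + 4)/(r + 3)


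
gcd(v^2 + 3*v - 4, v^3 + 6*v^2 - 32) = v + 4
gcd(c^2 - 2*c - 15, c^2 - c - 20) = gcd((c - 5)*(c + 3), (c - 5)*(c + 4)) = c - 5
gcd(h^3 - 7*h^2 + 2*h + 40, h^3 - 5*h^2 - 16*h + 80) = h^2 - 9*h + 20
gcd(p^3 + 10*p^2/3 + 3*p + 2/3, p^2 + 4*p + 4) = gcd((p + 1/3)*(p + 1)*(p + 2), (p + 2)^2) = p + 2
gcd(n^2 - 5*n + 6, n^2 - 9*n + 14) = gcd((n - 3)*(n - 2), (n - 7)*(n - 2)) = n - 2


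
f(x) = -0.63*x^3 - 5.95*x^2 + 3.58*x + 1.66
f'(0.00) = 3.58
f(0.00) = 1.66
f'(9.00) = -256.61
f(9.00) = -907.34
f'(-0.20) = 5.88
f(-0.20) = 0.71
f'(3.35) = -57.50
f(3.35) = -76.81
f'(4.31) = -82.82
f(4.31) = -143.88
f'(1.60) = -20.30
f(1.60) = -10.42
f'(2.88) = -46.37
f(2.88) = -52.43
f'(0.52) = -3.12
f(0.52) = 1.82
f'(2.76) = -43.66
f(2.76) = -47.03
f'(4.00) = -74.26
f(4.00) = -119.54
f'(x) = -1.89*x^2 - 11.9*x + 3.58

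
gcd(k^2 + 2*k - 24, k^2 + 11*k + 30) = k + 6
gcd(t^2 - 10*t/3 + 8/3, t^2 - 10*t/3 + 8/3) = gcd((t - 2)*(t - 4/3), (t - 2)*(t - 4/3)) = t^2 - 10*t/3 + 8/3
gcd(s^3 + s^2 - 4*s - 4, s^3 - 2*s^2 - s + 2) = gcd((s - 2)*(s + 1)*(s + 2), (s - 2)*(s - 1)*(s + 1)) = s^2 - s - 2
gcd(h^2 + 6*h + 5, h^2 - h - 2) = h + 1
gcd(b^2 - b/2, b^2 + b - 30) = 1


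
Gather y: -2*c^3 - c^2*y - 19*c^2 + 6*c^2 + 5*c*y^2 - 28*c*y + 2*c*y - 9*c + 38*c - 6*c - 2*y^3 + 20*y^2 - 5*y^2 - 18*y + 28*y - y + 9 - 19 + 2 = -2*c^3 - 13*c^2 + 23*c - 2*y^3 + y^2*(5*c + 15) + y*(-c^2 - 26*c + 9) - 8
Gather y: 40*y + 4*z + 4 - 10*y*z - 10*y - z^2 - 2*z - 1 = y*(30 - 10*z) - z^2 + 2*z + 3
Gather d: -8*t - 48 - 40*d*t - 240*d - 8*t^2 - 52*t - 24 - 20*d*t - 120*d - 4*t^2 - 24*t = d*(-60*t - 360) - 12*t^2 - 84*t - 72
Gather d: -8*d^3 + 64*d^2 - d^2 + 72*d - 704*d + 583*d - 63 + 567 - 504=-8*d^3 + 63*d^2 - 49*d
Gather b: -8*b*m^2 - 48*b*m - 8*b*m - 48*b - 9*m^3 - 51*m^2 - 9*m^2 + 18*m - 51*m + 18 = b*(-8*m^2 - 56*m - 48) - 9*m^3 - 60*m^2 - 33*m + 18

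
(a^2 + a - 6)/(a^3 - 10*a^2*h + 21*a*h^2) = (a^2 + a - 6)/(a*(a^2 - 10*a*h + 21*h^2))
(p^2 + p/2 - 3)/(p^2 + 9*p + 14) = (p - 3/2)/(p + 7)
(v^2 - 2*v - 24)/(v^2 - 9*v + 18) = (v + 4)/(v - 3)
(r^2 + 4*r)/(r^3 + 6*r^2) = (r + 4)/(r*(r + 6))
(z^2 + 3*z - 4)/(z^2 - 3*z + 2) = (z + 4)/(z - 2)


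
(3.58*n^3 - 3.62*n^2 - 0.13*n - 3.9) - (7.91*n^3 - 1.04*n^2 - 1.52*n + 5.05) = -4.33*n^3 - 2.58*n^2 + 1.39*n - 8.95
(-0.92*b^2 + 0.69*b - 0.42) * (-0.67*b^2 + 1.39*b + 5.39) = 0.6164*b^4 - 1.7411*b^3 - 3.7183*b^2 + 3.1353*b - 2.2638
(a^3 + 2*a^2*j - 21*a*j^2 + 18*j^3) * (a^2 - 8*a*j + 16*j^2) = a^5 - 6*a^4*j - 21*a^3*j^2 + 218*a^2*j^3 - 480*a*j^4 + 288*j^5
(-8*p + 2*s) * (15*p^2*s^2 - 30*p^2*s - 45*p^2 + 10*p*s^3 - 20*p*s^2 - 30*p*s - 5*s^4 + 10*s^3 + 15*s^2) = -120*p^3*s^2 + 240*p^3*s + 360*p^3 - 50*p^2*s^3 + 100*p^2*s^2 + 150*p^2*s + 60*p*s^4 - 120*p*s^3 - 180*p*s^2 - 10*s^5 + 20*s^4 + 30*s^3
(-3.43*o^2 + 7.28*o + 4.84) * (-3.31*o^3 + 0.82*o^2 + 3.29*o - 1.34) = 11.3533*o^5 - 26.9094*o^4 - 21.3355*o^3 + 32.5162*o^2 + 6.1684*o - 6.4856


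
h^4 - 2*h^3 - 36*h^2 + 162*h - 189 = (h - 3)^3*(h + 7)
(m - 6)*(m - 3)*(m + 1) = m^3 - 8*m^2 + 9*m + 18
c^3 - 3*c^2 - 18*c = c*(c - 6)*(c + 3)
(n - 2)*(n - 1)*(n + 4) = n^3 + n^2 - 10*n + 8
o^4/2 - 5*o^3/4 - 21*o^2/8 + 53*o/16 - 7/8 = (o/2 + 1)*(o - 7/2)*(o - 1/2)^2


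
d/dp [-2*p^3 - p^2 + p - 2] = -6*p^2 - 2*p + 1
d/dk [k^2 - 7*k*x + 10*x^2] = 2*k - 7*x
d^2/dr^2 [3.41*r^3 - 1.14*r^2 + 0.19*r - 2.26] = 20.46*r - 2.28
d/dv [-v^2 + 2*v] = 2 - 2*v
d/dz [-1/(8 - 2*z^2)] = -z/(z^2 - 4)^2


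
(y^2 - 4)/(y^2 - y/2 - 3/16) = 16*(4 - y^2)/(-16*y^2 + 8*y + 3)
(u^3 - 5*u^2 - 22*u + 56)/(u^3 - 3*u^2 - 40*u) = (-u^3 + 5*u^2 + 22*u - 56)/(u*(-u^2 + 3*u + 40))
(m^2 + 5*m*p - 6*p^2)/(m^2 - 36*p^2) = (-m + p)/(-m + 6*p)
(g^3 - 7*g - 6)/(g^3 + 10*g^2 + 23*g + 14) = (g - 3)/(g + 7)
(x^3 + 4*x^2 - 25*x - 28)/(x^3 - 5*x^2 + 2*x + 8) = (x + 7)/(x - 2)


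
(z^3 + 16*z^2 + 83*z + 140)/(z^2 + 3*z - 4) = (z^2 + 12*z + 35)/(z - 1)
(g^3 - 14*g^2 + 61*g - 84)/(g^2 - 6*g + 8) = (g^2 - 10*g + 21)/(g - 2)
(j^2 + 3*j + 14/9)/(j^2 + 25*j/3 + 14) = (j + 2/3)/(j + 6)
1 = 1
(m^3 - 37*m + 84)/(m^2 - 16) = (m^2 + 4*m - 21)/(m + 4)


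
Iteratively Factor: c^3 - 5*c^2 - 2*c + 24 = (c - 3)*(c^2 - 2*c - 8) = (c - 4)*(c - 3)*(c + 2)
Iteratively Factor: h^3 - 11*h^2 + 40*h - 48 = (h - 3)*(h^2 - 8*h + 16) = (h - 4)*(h - 3)*(h - 4)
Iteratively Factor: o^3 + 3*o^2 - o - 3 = (o - 1)*(o^2 + 4*o + 3) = (o - 1)*(o + 3)*(o + 1)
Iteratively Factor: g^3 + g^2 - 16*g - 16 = (g - 4)*(g^2 + 5*g + 4) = (g - 4)*(g + 1)*(g + 4)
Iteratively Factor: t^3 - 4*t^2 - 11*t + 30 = (t - 2)*(t^2 - 2*t - 15) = (t - 5)*(t - 2)*(t + 3)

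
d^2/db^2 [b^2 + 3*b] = 2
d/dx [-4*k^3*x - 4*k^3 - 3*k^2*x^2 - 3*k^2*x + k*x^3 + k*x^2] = k*(-4*k^2 - 6*k*x - 3*k + 3*x^2 + 2*x)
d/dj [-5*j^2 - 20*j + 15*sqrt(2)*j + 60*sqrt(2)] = -10*j - 20 + 15*sqrt(2)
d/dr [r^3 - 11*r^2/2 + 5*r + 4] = 3*r^2 - 11*r + 5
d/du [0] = 0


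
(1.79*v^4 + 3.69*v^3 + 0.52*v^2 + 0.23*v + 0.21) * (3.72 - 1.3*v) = -2.327*v^5 + 1.8618*v^4 + 13.0508*v^3 + 1.6354*v^2 + 0.5826*v + 0.7812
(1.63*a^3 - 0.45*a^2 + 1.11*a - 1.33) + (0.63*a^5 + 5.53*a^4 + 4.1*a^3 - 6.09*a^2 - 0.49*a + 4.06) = 0.63*a^5 + 5.53*a^4 + 5.73*a^3 - 6.54*a^2 + 0.62*a + 2.73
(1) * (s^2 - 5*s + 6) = s^2 - 5*s + 6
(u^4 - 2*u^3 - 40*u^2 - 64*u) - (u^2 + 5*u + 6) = u^4 - 2*u^3 - 41*u^2 - 69*u - 6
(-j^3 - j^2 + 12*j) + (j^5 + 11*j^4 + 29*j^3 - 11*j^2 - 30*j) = j^5 + 11*j^4 + 28*j^3 - 12*j^2 - 18*j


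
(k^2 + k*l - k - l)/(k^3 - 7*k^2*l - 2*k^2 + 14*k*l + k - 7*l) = (k + l)/(k^2 - 7*k*l - k + 7*l)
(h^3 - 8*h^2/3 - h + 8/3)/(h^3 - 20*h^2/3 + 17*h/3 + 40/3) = (h - 1)/(h - 5)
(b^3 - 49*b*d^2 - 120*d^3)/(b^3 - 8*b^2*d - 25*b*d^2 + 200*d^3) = (b + 3*d)/(b - 5*d)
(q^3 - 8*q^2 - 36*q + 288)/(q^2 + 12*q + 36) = (q^2 - 14*q + 48)/(q + 6)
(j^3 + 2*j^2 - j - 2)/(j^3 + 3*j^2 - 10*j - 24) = (j^2 - 1)/(j^2 + j - 12)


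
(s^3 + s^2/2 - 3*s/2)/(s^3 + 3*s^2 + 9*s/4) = 2*(s - 1)/(2*s + 3)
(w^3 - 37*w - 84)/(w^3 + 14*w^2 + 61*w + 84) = (w - 7)/(w + 7)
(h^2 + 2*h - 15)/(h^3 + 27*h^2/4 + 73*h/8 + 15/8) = 8*(h - 3)/(8*h^2 + 14*h + 3)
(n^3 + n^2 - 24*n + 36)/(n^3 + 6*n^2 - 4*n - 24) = (n - 3)/(n + 2)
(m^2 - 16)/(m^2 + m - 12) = (m - 4)/(m - 3)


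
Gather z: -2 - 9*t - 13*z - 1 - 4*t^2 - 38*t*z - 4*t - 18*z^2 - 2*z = -4*t^2 - 13*t - 18*z^2 + z*(-38*t - 15) - 3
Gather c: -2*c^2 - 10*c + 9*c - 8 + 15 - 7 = -2*c^2 - c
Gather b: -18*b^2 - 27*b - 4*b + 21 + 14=-18*b^2 - 31*b + 35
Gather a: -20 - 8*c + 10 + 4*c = -4*c - 10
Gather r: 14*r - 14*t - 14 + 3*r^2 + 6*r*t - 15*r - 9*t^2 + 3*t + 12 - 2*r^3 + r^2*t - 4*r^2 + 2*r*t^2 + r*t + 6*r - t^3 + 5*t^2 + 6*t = -2*r^3 + r^2*(t - 1) + r*(2*t^2 + 7*t + 5) - t^3 - 4*t^2 - 5*t - 2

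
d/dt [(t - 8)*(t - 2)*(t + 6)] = 3*t^2 - 8*t - 44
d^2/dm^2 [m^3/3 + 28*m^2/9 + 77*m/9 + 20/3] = 2*m + 56/9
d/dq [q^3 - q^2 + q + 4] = 3*q^2 - 2*q + 1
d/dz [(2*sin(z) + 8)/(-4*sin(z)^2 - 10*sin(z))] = 2*(cos(z) + 8/tan(z) + 10*cos(z)/sin(z)^2)/(2*sin(z) + 5)^2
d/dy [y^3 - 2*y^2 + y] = 3*y^2 - 4*y + 1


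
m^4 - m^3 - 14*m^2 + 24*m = m*(m - 3)*(m - 2)*(m + 4)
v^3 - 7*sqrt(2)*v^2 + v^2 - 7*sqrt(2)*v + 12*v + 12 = (v + 1)*(v - 6*sqrt(2))*(v - sqrt(2))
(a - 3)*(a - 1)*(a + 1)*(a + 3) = a^4 - 10*a^2 + 9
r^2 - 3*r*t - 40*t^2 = (r - 8*t)*(r + 5*t)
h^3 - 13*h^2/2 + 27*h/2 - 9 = (h - 3)*(h - 2)*(h - 3/2)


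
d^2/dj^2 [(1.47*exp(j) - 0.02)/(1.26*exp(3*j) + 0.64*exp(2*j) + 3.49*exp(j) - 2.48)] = (9.33508800000001*exp(6*j) + 3.270456*exp(5*j) - 25.432008*exp(4*j) + 56.222872*exp(3*j) + 13.302624*exp(2*j) + 12.352566*exp(j) + 8.867984)*exp(j)/(2.000376*exp(9*j) + 3.048192*exp(8*j) + 18.17046*exp(7*j) + 5.336416*exp(6*j) + 38.330058*exp(5*j) - 45.094944*exp(4*j) + 32.521093*exp(3*j) - 78.811176*exp(2*j) + 64.394688*exp(j) - 15.252992)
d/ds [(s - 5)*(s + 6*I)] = 2*s - 5 + 6*I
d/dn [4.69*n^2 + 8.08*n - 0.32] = 9.38*n + 8.08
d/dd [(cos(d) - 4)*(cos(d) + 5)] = -sin(d) - sin(2*d)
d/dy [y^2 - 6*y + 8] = 2*y - 6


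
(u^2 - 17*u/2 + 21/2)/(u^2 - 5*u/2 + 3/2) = (u - 7)/(u - 1)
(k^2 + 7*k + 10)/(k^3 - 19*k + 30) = (k + 2)/(k^2 - 5*k + 6)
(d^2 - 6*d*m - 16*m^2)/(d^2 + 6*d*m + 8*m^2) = (d - 8*m)/(d + 4*m)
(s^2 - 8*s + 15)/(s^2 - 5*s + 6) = (s - 5)/(s - 2)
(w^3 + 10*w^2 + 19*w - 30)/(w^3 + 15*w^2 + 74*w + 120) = (w - 1)/(w + 4)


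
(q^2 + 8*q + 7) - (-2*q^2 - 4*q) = 3*q^2 + 12*q + 7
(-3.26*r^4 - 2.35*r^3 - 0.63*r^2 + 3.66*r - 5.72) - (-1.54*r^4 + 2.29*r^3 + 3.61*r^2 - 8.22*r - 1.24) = -1.72*r^4 - 4.64*r^3 - 4.24*r^2 + 11.88*r - 4.48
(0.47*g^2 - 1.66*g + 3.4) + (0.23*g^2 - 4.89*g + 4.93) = 0.7*g^2 - 6.55*g + 8.33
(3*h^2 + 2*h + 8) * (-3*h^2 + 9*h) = -9*h^4 + 21*h^3 - 6*h^2 + 72*h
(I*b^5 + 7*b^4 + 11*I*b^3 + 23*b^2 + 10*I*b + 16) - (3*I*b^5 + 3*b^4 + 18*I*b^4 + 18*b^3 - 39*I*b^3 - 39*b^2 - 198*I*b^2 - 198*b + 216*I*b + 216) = -2*I*b^5 + 4*b^4 - 18*I*b^4 - 18*b^3 + 50*I*b^3 + 62*b^2 + 198*I*b^2 + 198*b - 206*I*b - 200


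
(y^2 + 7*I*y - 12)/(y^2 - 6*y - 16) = (-y^2 - 7*I*y + 12)/(-y^2 + 6*y + 16)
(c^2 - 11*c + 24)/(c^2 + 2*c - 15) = (c - 8)/(c + 5)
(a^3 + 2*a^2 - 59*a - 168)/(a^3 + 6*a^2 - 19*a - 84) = (a - 8)/(a - 4)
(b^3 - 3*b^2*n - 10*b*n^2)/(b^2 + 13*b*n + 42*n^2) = b*(b^2 - 3*b*n - 10*n^2)/(b^2 + 13*b*n + 42*n^2)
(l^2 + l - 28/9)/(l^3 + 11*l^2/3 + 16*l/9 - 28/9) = (3*l - 4)/(3*l^2 + 4*l - 4)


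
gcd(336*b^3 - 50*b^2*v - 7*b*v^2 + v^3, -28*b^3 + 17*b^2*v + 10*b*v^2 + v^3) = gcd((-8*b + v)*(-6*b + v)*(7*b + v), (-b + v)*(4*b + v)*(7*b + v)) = 7*b + v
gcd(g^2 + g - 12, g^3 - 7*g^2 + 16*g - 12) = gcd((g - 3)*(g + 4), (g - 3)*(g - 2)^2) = g - 3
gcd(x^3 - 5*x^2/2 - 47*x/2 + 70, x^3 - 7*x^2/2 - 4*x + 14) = x - 7/2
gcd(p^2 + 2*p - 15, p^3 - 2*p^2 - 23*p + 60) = p^2 + 2*p - 15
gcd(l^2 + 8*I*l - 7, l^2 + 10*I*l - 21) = l + 7*I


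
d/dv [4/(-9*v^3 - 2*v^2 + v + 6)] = 4*(27*v^2 + 4*v - 1)/(9*v^3 + 2*v^2 - v - 6)^2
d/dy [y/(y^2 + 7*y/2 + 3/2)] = 2*(3 - 2*y^2)/(4*y^4 + 28*y^3 + 61*y^2 + 42*y + 9)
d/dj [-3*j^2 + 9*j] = 9 - 6*j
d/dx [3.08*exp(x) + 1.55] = 3.08*exp(x)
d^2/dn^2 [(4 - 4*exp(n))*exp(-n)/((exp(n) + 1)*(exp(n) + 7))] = 4*(-4*exp(5*n) - 15*exp(4*n) + 52*exp(3*n) + 326*exp(2*n) + 168*exp(n) + 49)*exp(-n)/(exp(6*n) + 24*exp(5*n) + 213*exp(4*n) + 848*exp(3*n) + 1491*exp(2*n) + 1176*exp(n) + 343)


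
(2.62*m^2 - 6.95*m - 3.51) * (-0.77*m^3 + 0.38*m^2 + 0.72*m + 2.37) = -2.0174*m^5 + 6.3471*m^4 + 1.9481*m^3 - 0.128399999999999*m^2 - 18.9987*m - 8.3187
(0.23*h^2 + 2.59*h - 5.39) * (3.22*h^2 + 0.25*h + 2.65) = 0.7406*h^4 + 8.3973*h^3 - 16.0988*h^2 + 5.516*h - 14.2835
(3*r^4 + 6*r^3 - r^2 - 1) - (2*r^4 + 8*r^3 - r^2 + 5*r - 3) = r^4 - 2*r^3 - 5*r + 2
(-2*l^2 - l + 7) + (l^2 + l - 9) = -l^2 - 2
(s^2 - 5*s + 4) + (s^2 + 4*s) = 2*s^2 - s + 4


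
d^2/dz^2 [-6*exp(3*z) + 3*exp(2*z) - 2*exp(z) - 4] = (-54*exp(2*z) + 12*exp(z) - 2)*exp(z)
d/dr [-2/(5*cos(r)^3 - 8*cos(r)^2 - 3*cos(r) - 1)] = 2*(-15*cos(r)^2 + 16*cos(r) + 3)*sin(r)/(-5*cos(r)^3 + 8*cos(r)^2 + 3*cos(r) + 1)^2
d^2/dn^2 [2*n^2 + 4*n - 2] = 4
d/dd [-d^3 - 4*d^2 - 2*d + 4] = -3*d^2 - 8*d - 2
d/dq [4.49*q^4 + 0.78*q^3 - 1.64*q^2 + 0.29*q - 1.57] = 17.96*q^3 + 2.34*q^2 - 3.28*q + 0.29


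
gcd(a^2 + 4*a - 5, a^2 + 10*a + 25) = a + 5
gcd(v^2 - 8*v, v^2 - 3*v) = v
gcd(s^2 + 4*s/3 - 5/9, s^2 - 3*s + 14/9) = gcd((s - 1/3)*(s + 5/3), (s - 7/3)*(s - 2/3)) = 1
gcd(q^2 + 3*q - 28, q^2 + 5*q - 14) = q + 7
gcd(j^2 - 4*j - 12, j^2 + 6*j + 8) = j + 2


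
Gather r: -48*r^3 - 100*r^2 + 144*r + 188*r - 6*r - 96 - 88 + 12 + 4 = -48*r^3 - 100*r^2 + 326*r - 168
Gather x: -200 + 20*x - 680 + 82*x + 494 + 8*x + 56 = 110*x - 330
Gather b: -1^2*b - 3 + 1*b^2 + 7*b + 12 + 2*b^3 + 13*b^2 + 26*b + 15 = 2*b^3 + 14*b^2 + 32*b + 24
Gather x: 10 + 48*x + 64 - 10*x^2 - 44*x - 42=-10*x^2 + 4*x + 32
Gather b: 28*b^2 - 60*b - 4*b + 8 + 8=28*b^2 - 64*b + 16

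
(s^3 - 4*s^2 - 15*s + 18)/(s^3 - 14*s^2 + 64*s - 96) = (s^2 + 2*s - 3)/(s^2 - 8*s + 16)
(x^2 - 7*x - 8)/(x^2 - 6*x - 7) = (x - 8)/(x - 7)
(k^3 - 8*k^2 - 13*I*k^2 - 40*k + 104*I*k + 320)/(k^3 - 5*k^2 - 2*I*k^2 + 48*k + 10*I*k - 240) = (k^2 - k*(8 + 5*I) + 40*I)/(k^2 + k*(-5 + 6*I) - 30*I)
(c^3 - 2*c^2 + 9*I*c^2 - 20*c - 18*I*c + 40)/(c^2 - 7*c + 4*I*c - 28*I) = (c^2 + c*(-2 + 5*I) - 10*I)/(c - 7)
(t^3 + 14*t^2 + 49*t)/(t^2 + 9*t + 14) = t*(t + 7)/(t + 2)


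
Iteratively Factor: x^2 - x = (x - 1)*(x)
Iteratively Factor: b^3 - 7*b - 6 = (b + 1)*(b^2 - b - 6) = (b + 1)*(b + 2)*(b - 3)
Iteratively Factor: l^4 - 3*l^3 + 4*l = (l)*(l^3 - 3*l^2 + 4) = l*(l + 1)*(l^2 - 4*l + 4) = l*(l - 2)*(l + 1)*(l - 2)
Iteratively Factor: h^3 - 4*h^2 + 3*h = (h - 1)*(h^2 - 3*h) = (h - 3)*(h - 1)*(h)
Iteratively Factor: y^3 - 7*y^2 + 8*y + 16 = (y + 1)*(y^2 - 8*y + 16) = (y - 4)*(y + 1)*(y - 4)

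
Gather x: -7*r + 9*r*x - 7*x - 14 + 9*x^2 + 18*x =-7*r + 9*x^2 + x*(9*r + 11) - 14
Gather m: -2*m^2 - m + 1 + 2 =-2*m^2 - m + 3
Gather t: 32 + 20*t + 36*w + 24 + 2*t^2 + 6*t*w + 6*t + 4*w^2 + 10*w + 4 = 2*t^2 + t*(6*w + 26) + 4*w^2 + 46*w + 60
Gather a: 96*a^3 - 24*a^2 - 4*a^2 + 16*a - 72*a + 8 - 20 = 96*a^3 - 28*a^2 - 56*a - 12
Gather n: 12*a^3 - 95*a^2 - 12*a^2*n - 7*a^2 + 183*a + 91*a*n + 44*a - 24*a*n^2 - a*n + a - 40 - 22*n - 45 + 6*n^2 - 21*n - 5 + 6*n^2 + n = 12*a^3 - 102*a^2 + 228*a + n^2*(12 - 24*a) + n*(-12*a^2 + 90*a - 42) - 90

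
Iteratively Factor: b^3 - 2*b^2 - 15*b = (b - 5)*(b^2 + 3*b) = b*(b - 5)*(b + 3)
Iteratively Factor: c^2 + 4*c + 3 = (c + 1)*(c + 3)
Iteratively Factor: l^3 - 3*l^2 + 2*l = (l - 1)*(l^2 - 2*l) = (l - 2)*(l - 1)*(l)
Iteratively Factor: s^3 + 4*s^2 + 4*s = (s + 2)*(s^2 + 2*s) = (s + 2)^2*(s)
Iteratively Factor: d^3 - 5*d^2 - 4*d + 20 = (d + 2)*(d^2 - 7*d + 10) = (d - 2)*(d + 2)*(d - 5)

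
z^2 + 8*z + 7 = (z + 1)*(z + 7)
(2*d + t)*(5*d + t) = 10*d^2 + 7*d*t + t^2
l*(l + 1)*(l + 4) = l^3 + 5*l^2 + 4*l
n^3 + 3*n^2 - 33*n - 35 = (n - 5)*(n + 1)*(n + 7)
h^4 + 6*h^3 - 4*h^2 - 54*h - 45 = (h - 3)*(h + 1)*(h + 3)*(h + 5)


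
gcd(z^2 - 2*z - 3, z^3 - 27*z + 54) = z - 3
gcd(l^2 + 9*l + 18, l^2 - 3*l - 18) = l + 3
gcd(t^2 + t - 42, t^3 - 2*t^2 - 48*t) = 1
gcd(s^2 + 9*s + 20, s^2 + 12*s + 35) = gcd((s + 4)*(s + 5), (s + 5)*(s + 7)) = s + 5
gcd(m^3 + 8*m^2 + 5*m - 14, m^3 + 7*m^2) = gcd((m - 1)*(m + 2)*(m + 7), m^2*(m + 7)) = m + 7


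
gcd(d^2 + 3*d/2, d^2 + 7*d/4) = d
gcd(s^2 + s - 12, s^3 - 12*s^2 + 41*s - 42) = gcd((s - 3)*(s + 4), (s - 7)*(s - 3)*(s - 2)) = s - 3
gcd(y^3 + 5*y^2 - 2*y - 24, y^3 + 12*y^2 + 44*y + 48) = y + 4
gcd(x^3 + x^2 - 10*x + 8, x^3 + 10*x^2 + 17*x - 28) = x^2 + 3*x - 4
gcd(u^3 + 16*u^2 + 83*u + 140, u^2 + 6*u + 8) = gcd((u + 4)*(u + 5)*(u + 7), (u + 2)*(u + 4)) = u + 4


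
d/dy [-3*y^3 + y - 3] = 1 - 9*y^2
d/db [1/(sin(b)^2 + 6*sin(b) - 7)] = -2*(sin(b) + 3)*cos(b)/(sin(b)^2 + 6*sin(b) - 7)^2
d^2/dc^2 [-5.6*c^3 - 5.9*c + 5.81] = -33.6*c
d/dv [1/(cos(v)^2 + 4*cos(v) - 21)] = 2*(cos(v) + 2)*sin(v)/(cos(v)^2 + 4*cos(v) - 21)^2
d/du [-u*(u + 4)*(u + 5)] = -3*u^2 - 18*u - 20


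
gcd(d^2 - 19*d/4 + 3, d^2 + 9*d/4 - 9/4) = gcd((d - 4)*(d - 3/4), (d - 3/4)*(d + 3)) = d - 3/4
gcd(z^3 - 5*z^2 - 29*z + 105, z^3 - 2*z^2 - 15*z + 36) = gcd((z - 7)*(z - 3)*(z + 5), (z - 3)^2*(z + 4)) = z - 3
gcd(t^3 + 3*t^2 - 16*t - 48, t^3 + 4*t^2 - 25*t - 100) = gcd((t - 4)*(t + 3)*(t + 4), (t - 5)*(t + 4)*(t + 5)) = t + 4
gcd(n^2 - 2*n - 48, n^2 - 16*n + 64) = n - 8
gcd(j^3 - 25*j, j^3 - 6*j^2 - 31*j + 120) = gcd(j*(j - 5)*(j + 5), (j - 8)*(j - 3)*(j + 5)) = j + 5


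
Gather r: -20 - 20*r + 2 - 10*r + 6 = -30*r - 12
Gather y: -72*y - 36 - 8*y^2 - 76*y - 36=-8*y^2 - 148*y - 72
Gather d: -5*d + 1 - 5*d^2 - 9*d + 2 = -5*d^2 - 14*d + 3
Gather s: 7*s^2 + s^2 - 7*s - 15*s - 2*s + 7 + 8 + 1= 8*s^2 - 24*s + 16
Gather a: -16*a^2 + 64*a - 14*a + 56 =-16*a^2 + 50*a + 56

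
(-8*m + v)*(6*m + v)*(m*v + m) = -48*m^3*v - 48*m^3 - 2*m^2*v^2 - 2*m^2*v + m*v^3 + m*v^2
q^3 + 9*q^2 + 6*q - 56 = (q - 2)*(q + 4)*(q + 7)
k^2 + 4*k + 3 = (k + 1)*(k + 3)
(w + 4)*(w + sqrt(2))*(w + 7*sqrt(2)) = w^3 + 4*w^2 + 8*sqrt(2)*w^2 + 14*w + 32*sqrt(2)*w + 56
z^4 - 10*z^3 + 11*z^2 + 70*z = z*(z - 7)*(z - 5)*(z + 2)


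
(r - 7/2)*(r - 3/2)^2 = r^3 - 13*r^2/2 + 51*r/4 - 63/8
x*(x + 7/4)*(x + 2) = x^3 + 15*x^2/4 + 7*x/2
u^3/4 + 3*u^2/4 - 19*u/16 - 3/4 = (u/4 + 1)*(u - 3/2)*(u + 1/2)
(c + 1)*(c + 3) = c^2 + 4*c + 3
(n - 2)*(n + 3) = n^2 + n - 6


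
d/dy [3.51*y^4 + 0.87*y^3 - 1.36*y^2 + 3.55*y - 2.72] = 14.04*y^3 + 2.61*y^2 - 2.72*y + 3.55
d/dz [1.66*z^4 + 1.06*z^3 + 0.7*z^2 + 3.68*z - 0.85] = 6.64*z^3 + 3.18*z^2 + 1.4*z + 3.68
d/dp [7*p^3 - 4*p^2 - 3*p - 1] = 21*p^2 - 8*p - 3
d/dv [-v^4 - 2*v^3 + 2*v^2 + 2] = 2*v*(-2*v^2 - 3*v + 2)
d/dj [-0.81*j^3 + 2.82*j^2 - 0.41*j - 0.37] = -2.43*j^2 + 5.64*j - 0.41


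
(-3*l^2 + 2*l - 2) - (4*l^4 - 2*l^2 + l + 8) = -4*l^4 - l^2 + l - 10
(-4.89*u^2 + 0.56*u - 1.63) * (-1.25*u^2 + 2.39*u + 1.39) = 6.1125*u^4 - 12.3871*u^3 - 3.4212*u^2 - 3.1173*u - 2.2657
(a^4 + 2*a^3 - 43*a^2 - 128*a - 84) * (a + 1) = a^5 + 3*a^4 - 41*a^3 - 171*a^2 - 212*a - 84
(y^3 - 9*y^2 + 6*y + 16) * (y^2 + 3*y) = y^5 - 6*y^4 - 21*y^3 + 34*y^2 + 48*y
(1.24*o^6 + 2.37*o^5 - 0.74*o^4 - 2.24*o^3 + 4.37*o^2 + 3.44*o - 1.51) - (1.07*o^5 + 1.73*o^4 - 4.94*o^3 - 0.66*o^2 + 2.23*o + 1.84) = 1.24*o^6 + 1.3*o^5 - 2.47*o^4 + 2.7*o^3 + 5.03*o^2 + 1.21*o - 3.35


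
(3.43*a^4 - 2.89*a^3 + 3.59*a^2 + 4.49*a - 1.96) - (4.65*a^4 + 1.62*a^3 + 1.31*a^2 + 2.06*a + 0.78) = -1.22*a^4 - 4.51*a^3 + 2.28*a^2 + 2.43*a - 2.74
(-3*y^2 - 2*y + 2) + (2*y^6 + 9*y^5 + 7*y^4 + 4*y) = 2*y^6 + 9*y^5 + 7*y^4 - 3*y^2 + 2*y + 2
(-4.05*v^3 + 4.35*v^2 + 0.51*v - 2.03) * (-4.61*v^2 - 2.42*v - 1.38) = 18.6705*v^5 - 10.2525*v^4 - 7.2891*v^3 + 2.1211*v^2 + 4.2088*v + 2.8014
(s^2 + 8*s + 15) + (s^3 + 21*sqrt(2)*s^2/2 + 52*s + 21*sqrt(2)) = s^3 + s^2 + 21*sqrt(2)*s^2/2 + 60*s + 15 + 21*sqrt(2)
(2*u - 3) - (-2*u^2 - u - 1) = 2*u^2 + 3*u - 2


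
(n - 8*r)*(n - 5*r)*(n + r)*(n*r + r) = n^4*r - 12*n^3*r^2 + n^3*r + 27*n^2*r^3 - 12*n^2*r^2 + 40*n*r^4 + 27*n*r^3 + 40*r^4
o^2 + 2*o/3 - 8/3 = (o - 4/3)*(o + 2)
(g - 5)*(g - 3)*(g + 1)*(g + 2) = g^4 - 5*g^3 - 7*g^2 + 29*g + 30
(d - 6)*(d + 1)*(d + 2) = d^3 - 3*d^2 - 16*d - 12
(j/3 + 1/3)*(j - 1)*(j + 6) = j^3/3 + 2*j^2 - j/3 - 2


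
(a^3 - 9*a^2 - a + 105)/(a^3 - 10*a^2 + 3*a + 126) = (a - 5)/(a - 6)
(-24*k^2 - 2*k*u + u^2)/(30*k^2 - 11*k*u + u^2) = (4*k + u)/(-5*k + u)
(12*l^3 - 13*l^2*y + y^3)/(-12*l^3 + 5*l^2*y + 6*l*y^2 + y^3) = (-3*l + y)/(3*l + y)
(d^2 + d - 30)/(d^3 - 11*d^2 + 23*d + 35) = (d + 6)/(d^2 - 6*d - 7)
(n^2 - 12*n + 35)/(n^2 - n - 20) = (n - 7)/(n + 4)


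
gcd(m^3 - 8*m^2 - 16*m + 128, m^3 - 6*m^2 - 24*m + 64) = m^2 - 4*m - 32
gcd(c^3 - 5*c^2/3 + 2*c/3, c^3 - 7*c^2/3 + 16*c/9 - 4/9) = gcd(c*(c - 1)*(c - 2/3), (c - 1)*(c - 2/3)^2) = c^2 - 5*c/3 + 2/3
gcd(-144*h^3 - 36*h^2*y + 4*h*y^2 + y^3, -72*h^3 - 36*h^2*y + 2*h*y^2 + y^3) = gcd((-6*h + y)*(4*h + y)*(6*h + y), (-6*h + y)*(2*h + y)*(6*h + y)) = -36*h^2 + y^2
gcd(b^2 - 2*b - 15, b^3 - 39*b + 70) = b - 5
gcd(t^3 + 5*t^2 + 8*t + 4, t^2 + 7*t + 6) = t + 1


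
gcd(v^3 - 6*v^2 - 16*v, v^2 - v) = v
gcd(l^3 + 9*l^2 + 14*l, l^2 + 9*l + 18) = 1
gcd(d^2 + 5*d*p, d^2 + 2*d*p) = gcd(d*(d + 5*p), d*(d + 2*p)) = d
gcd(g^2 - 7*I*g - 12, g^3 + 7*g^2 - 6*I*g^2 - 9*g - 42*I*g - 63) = g - 3*I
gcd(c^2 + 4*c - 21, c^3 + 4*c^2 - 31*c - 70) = c + 7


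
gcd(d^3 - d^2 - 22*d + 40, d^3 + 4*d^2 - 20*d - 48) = d - 4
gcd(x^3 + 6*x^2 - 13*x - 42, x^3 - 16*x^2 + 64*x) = 1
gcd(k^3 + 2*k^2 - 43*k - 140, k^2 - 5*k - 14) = k - 7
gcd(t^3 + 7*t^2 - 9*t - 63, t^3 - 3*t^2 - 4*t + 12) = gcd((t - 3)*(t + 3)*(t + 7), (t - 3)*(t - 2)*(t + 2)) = t - 3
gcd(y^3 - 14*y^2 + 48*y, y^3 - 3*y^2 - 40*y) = y^2 - 8*y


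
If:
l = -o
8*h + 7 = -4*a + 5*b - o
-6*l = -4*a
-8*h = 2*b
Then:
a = -3*o/2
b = 1 - 5*o/7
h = 5*o/28 - 1/4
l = -o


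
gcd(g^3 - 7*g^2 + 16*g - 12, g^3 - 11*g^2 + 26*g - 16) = g - 2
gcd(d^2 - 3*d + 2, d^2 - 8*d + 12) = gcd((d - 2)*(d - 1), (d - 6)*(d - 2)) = d - 2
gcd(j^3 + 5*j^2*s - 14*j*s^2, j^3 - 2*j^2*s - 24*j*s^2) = j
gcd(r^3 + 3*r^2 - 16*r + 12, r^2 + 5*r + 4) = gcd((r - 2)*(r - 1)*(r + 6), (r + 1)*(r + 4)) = 1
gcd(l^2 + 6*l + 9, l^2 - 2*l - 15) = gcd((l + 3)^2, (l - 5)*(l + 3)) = l + 3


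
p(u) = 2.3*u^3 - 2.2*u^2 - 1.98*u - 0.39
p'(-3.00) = 73.32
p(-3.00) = -76.35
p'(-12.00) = 1044.42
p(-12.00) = -4267.83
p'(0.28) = -2.67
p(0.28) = -1.07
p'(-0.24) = -0.53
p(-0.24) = -0.07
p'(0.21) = -2.60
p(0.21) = -0.88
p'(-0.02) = -1.89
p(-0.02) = -0.35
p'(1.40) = 5.38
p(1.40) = -1.16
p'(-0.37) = 0.59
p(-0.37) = -0.08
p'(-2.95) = 71.05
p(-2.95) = -72.74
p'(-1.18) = 12.82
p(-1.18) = -4.90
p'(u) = 6.9*u^2 - 4.4*u - 1.98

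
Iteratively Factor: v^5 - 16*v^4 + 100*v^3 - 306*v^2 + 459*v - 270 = (v - 3)*(v^4 - 13*v^3 + 61*v^2 - 123*v + 90) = (v - 3)*(v - 2)*(v^3 - 11*v^2 + 39*v - 45) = (v - 3)^2*(v - 2)*(v^2 - 8*v + 15) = (v - 5)*(v - 3)^2*(v - 2)*(v - 3)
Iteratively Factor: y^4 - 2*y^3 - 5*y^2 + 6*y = (y + 2)*(y^3 - 4*y^2 + 3*y) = (y - 3)*(y + 2)*(y^2 - y) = y*(y - 3)*(y + 2)*(y - 1)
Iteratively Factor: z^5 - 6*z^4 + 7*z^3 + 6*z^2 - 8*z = (z - 4)*(z^4 - 2*z^3 - z^2 + 2*z) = (z - 4)*(z - 2)*(z^3 - z) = z*(z - 4)*(z - 2)*(z^2 - 1) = z*(z - 4)*(z - 2)*(z - 1)*(z + 1)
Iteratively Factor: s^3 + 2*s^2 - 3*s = (s)*(s^2 + 2*s - 3) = s*(s - 1)*(s + 3)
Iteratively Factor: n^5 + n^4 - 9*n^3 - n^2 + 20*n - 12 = (n - 1)*(n^4 + 2*n^3 - 7*n^2 - 8*n + 12) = (n - 1)*(n + 3)*(n^3 - n^2 - 4*n + 4) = (n - 2)*(n - 1)*(n + 3)*(n^2 + n - 2) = (n - 2)*(n - 1)^2*(n + 3)*(n + 2)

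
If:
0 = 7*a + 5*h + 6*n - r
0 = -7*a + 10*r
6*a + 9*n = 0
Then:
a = 10*r/7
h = -23*r/35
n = -20*r/21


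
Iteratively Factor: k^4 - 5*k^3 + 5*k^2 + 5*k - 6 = (k - 3)*(k^3 - 2*k^2 - k + 2) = (k - 3)*(k - 2)*(k^2 - 1) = (k - 3)*(k - 2)*(k + 1)*(k - 1)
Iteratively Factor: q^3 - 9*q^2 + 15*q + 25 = (q + 1)*(q^2 - 10*q + 25) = (q - 5)*(q + 1)*(q - 5)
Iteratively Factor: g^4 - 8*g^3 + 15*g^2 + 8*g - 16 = (g - 4)*(g^3 - 4*g^2 - g + 4) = (g - 4)*(g - 1)*(g^2 - 3*g - 4) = (g - 4)*(g - 1)*(g + 1)*(g - 4)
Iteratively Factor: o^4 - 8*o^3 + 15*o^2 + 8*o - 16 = (o - 4)*(o^3 - 4*o^2 - o + 4) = (o - 4)^2*(o^2 - 1) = (o - 4)^2*(o - 1)*(o + 1)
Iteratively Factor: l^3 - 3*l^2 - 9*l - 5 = (l - 5)*(l^2 + 2*l + 1) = (l - 5)*(l + 1)*(l + 1)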